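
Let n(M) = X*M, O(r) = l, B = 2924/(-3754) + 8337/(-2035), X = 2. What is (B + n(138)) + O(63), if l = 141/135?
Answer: 9356414042/34377255 ≈ 272.17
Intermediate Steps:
B = -18623719/3819695 (B = 2924*(-1/3754) + 8337*(-1/2035) = -1462/1877 - 8337/2035 = -18623719/3819695 ≈ -4.8757)
l = 47/45 (l = 141*(1/135) = 47/45 ≈ 1.0444)
O(r) = 47/45
n(M) = 2*M
(B + n(138)) + O(63) = (-18623719/3819695 + 2*138) + 47/45 = (-18623719/3819695 + 276) + 47/45 = 1035612101/3819695 + 47/45 = 9356414042/34377255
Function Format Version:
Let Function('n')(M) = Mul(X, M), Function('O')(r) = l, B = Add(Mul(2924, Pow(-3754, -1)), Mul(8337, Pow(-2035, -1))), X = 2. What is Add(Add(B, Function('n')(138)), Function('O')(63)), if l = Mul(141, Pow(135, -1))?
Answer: Rational(9356414042, 34377255) ≈ 272.17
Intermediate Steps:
B = Rational(-18623719, 3819695) (B = Add(Mul(2924, Rational(-1, 3754)), Mul(8337, Rational(-1, 2035))) = Add(Rational(-1462, 1877), Rational(-8337, 2035)) = Rational(-18623719, 3819695) ≈ -4.8757)
l = Rational(47, 45) (l = Mul(141, Rational(1, 135)) = Rational(47, 45) ≈ 1.0444)
Function('O')(r) = Rational(47, 45)
Function('n')(M) = Mul(2, M)
Add(Add(B, Function('n')(138)), Function('O')(63)) = Add(Add(Rational(-18623719, 3819695), Mul(2, 138)), Rational(47, 45)) = Add(Add(Rational(-18623719, 3819695), 276), Rational(47, 45)) = Add(Rational(1035612101, 3819695), Rational(47, 45)) = Rational(9356414042, 34377255)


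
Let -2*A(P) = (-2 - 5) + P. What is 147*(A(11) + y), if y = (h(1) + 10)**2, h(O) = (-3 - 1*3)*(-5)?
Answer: 234906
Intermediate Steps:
A(P) = 7/2 - P/2 (A(P) = -((-2 - 5) + P)/2 = -(-7 + P)/2 = 7/2 - P/2)
h(O) = 30 (h(O) = (-3 - 3)*(-5) = -6*(-5) = 30)
y = 1600 (y = (30 + 10)**2 = 40**2 = 1600)
147*(A(11) + y) = 147*((7/2 - 1/2*11) + 1600) = 147*((7/2 - 11/2) + 1600) = 147*(-2 + 1600) = 147*1598 = 234906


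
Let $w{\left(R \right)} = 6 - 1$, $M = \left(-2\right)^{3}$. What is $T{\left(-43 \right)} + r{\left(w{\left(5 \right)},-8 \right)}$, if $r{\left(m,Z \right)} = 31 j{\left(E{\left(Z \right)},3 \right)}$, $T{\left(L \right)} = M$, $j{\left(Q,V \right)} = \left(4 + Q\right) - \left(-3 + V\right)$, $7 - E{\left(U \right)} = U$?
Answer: $581$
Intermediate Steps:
$E{\left(U \right)} = 7 - U$
$M = -8$
$j{\left(Q,V \right)} = 7 + Q - V$
$T{\left(L \right)} = -8$
$w{\left(R \right)} = 5$ ($w{\left(R \right)} = 6 - 1 = 5$)
$r{\left(m,Z \right)} = 341 - 31 Z$ ($r{\left(m,Z \right)} = 31 \left(7 - \left(-7 + Z\right) - 3\right) = 31 \left(11 - Z\right) = 341 - 31 Z$)
$T{\left(-43 \right)} + r{\left(w{\left(5 \right)},-8 \right)} = -8 + \left(341 - -248\right) = -8 + \left(341 + 248\right) = -8 + 589 = 581$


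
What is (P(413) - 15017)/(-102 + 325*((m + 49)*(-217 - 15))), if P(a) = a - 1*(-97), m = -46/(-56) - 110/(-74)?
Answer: 3757313/1001998168 ≈ 0.0037498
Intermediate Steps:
m = 2391/1036 (m = -46*(-1/56) - 110*(-1/74) = 23/28 + 55/37 = 2391/1036 ≈ 2.3079)
P(a) = 97 + a (P(a) = a + 97 = 97 + a)
(P(413) - 15017)/(-102 + 325*((m + 49)*(-217 - 15))) = ((97 + 413) - 15017)/(-102 + 325*((2391/1036 + 49)*(-217 - 15))) = (510 - 15017)/(-102 + 325*((53155/1036)*(-232))) = -14507/(-102 + 325*(-3082990/259)) = -14507/(-102 - 1001971750/259) = -14507/(-1001998168/259) = -14507*(-259/1001998168) = 3757313/1001998168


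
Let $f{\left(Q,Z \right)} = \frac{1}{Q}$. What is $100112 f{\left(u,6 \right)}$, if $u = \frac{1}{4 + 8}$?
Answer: $1201344$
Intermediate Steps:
$u = \frac{1}{12} \approx 0.083333$
$100112 f{\left(u,6 \right)} = 100112 \frac{1}{\frac{1}{12}} = 100112 \cdot 12 = 1201344$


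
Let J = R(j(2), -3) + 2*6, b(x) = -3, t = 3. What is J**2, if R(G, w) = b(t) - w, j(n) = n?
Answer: 144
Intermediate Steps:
R(G, w) = -3 - w
J = 12 (J = (-3 - 1*(-3)) + 2*6 = (-3 + 3) + 12 = 0 + 12 = 12)
J**2 = 12**2 = 144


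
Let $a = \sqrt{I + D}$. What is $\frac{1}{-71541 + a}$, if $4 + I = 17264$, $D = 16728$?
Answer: $- \frac{71541}{5118080693} - \frac{2 \sqrt{8497}}{5118080693} \approx -1.4014 \cdot 10^{-5}$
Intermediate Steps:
$I = 17260$ ($I = -4 + 17264 = 17260$)
$a = 2 \sqrt{8497}$ ($a = \sqrt{17260 + 16728} = \sqrt{33988} = 2 \sqrt{8497} \approx 184.36$)
$\frac{1}{-71541 + a} = \frac{1}{-71541 + 2 \sqrt{8497}}$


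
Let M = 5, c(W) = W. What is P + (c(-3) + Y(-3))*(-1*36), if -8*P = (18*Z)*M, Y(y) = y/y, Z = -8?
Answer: 162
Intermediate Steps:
Y(y) = 1
P = 90 (P = -18*(-8)*5/8 = -(-18)*5 = -⅛*(-720) = 90)
P + (c(-3) + Y(-3))*(-1*36) = 90 + (-3 + 1)*(-1*36) = 90 - 2*(-36) = 90 + 72 = 162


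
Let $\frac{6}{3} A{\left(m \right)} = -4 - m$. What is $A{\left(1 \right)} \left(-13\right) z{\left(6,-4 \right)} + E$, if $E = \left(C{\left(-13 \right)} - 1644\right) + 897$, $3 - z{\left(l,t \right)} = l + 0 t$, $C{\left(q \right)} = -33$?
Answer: $- \frac{1755}{2} \approx -877.5$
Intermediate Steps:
$z{\left(l,t \right)} = 3 - l$ ($z{\left(l,t \right)} = 3 - \left(l + 0 t\right) = 3 - \left(l + 0\right) = 3 - l$)
$A{\left(m \right)} = -2 - \frac{m}{2}$ ($A{\left(m \right)} = \frac{-4 - m}{2} = -2 - \frac{m}{2}$)
$E = -780$ ($E = \left(-33 - 1644\right) + 897 = -1677 + 897 = -780$)
$A{\left(1 \right)} \left(-13\right) z{\left(6,-4 \right)} + E = \left(-2 - \frac{1}{2}\right) \left(-13\right) \left(3 - 6\right) - 780 = \left(- \frac{5}{2}\right) \left(-13\right) \left(-3\right) - 780 = \frac{65}{2} \left(-3\right) - 780 = - \frac{195}{2} - 780 = - \frac{1755}{2}$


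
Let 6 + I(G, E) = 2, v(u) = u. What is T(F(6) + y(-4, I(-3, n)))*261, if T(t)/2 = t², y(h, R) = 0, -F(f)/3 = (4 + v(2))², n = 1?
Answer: 6088608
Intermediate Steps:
F(f) = -108 (F(f) = -3*(4 + 2)² = -3*6² = -3*36 = -108)
I(G, E) = -4 (I(G, E) = -6 + 2 = -4)
T(t) = 2*t²
T(F(6) + y(-4, I(-3, n)))*261 = (2*(-108 + 0)²)*261 = (2*(-108)²)*261 = (2*11664)*261 = 23328*261 = 6088608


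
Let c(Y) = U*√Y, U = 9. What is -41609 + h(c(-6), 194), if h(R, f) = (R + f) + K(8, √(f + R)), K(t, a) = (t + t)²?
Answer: -41159 + 9*I*√6 ≈ -41159.0 + 22.045*I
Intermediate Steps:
K(t, a) = 4*t² (K(t, a) = (2*t)² = 4*t²)
c(Y) = 9*√Y
h(R, f) = 256 + R + f (h(R, f) = (R + f) + 4*8² = (R + f) + 4*64 = (R + f) + 256 = 256 + R + f)
-41609 + h(c(-6), 194) = -41609 + (256 + 9*√(-6) + 194) = -41609 + (256 + 9*(I*√6) + 194) = -41609 + (256 + 9*I*√6 + 194) = -41609 + (450 + 9*I*√6) = -41159 + 9*I*√6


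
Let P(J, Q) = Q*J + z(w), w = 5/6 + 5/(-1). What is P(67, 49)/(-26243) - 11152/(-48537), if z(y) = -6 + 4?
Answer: 133412039/1273756491 ≈ 0.10474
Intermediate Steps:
w = -25/6 (w = 5*(⅙) + 5*(-1) = ⅚ - 5 = -25/6 ≈ -4.1667)
z(y) = -2
P(J, Q) = -2 + J*Q (P(J, Q) = Q*J - 2 = J*Q - 2 = -2 + J*Q)
P(67, 49)/(-26243) - 11152/(-48537) = (-2 + 67*49)/(-26243) - 11152/(-48537) = (-2 + 3283)*(-1/26243) - 11152*(-1/48537) = 3281*(-1/26243) + 11152/48537 = -3281/26243 + 11152/48537 = 133412039/1273756491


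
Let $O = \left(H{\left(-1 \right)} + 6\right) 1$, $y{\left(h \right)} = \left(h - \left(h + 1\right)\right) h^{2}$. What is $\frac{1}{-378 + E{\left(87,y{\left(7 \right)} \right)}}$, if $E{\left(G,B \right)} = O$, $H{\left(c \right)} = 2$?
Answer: $- \frac{1}{370} \approx -0.0027027$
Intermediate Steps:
$y{\left(h \right)} = - h^{2}$ ($y{\left(h \right)} = \left(h - \left(1 + h\right)\right) h^{2} = - h^{2}$)
$O = 8$ ($O = \left(2 + 6\right) 1 = 8 \cdot 1 = 8$)
$E{\left(G,B \right)} = 8$
$\frac{1}{-378 + E{\left(87,y{\left(7 \right)} \right)}} = \frac{1}{-378 + 8} = \frac{1}{-370} = - \frac{1}{370}$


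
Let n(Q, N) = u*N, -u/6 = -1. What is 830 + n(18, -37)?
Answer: 608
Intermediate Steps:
u = 6 (u = -6*(-1) = 6)
n(Q, N) = 6*N
830 + n(18, -37) = 830 + 6*(-37) = 830 - 222 = 608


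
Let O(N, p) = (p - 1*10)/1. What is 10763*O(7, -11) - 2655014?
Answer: -2881037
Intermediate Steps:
O(N, p) = -10 + p (O(N, p) = (p - 10)*1 = (-10 + p)*1 = -10 + p)
10763*O(7, -11) - 2655014 = 10763*(-10 - 11) - 2655014 = 10763*(-21) - 2655014 = -226023 - 2655014 = -2881037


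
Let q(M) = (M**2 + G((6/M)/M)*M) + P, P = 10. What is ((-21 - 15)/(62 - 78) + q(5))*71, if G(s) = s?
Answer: 54599/20 ≈ 2729.9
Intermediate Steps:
q(M) = 10 + M**2 + 6/M (q(M) = (M**2 + ((6/M)/M)*M) + 10 = (M**2 + (6/M**2)*M) + 10 = (M**2 + 6/M) + 10 = 10 + M**2 + 6/M)
((-21 - 15)/(62 - 78) + q(5))*71 = ((-21 - 15)/(62 - 78) + (10 + 5**2 + 6/5))*71 = (-36/(-16) + (10 + 25 + 6*(1/5)))*71 = (-36*(-1/16) + (10 + 25 + 6/5))*71 = (9/4 + 181/5)*71 = (769/20)*71 = 54599/20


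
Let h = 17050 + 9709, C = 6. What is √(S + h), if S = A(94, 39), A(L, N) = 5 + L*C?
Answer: 8*√427 ≈ 165.31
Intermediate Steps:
A(L, N) = 5 + 6*L (A(L, N) = 5 + L*6 = 5 + 6*L)
S = 569 (S = 5 + 6*94 = 5 + 564 = 569)
h = 26759
√(S + h) = √(569 + 26759) = √27328 = 8*√427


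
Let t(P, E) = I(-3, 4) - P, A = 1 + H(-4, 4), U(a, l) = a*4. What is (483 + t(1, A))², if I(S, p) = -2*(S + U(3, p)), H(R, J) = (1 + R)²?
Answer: 215296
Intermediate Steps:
U(a, l) = 4*a
I(S, p) = -24 - 2*S (I(S, p) = -2*(S + 4*3) = -2*(S + 12) = -2*(12 + S) = -24 - 2*S)
A = 10 (A = 1 + (1 - 4)² = 1 + (-3)² = 1 + 9 = 10)
t(P, E) = -18 - P (t(P, E) = (-24 - 2*(-3)) - P = (-24 + 6) - P = -18 - P)
(483 + t(1, A))² = (483 + (-18 - 1*1))² = (483 + (-18 - 1))² = (483 - 19)² = 464² = 215296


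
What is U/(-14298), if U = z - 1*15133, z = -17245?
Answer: 16189/7149 ≈ 2.2645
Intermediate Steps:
U = -32378 (U = -17245 - 1*15133 = -17245 - 15133 = -32378)
U/(-14298) = -32378/(-14298) = -32378*(-1/14298) = 16189/7149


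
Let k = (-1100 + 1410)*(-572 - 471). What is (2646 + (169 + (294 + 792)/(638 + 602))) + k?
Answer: -198718757/620 ≈ -3.2051e+5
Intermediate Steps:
k = -323330 (k = 310*(-1043) = -323330)
(2646 + (169 + (294 + 792)/(638 + 602))) + k = (2646 + (169 + (294 + 792)/(638 + 602))) - 323330 = (2646 + (169 + 1086/1240)) - 323330 = (2646 + (169 + 1086*(1/1240))) - 323330 = (2646 + (169 + 543/620)) - 323330 = (2646 + 105323/620) - 323330 = 1745843/620 - 323330 = -198718757/620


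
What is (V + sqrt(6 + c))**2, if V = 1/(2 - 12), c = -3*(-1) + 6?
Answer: 1501/100 - sqrt(15)/5 ≈ 14.235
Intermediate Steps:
c = 9 (c = 3 + 6 = 9)
V = -1/10 (V = 1/(-10) = -1/10 ≈ -0.10000)
(V + sqrt(6 + c))**2 = (-1/10 + sqrt(6 + 9))**2 = (-1/10 + sqrt(15))**2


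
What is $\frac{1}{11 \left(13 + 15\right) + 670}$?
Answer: $\frac{1}{978} \approx 0.0010225$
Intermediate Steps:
$\frac{1}{11 \left(13 + 15\right) + 670} = \frac{1}{11 \cdot 28 + 670} = \frac{1}{308 + 670} = \frac{1}{978}$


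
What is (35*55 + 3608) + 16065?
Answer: 21598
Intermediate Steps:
(35*55 + 3608) + 16065 = (1925 + 3608) + 16065 = 5533 + 16065 = 21598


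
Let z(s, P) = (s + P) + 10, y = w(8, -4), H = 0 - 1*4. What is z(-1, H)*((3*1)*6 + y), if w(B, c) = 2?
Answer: 100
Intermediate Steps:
H = -4 (H = 0 - 4 = -4)
y = 2
z(s, P) = 10 + P + s (z(s, P) = (P + s) + 10 = 10 + P + s)
z(-1, H)*((3*1)*6 + y) = (10 - 4 - 1)*((3*1)*6 + 2) = 5*(3*6 + 2) = 5*(18 + 2) = 5*20 = 100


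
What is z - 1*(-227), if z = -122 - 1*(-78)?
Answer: 183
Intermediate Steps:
z = -44 (z = -122 + 78 = -44)
z - 1*(-227) = -44 - 1*(-227) = -44 + 227 = 183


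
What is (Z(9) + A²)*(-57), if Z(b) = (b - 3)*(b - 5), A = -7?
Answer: -4161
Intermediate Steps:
Z(b) = (-5 + b)*(-3 + b) (Z(b) = (-3 + b)*(-5 + b) = (-5 + b)*(-3 + b))
(Z(9) + A²)*(-57) = ((15 + 9² - 8*9) + (-7)²)*(-57) = ((15 + 81 - 72) + 49)*(-57) = (24 + 49)*(-57) = 73*(-57) = -4161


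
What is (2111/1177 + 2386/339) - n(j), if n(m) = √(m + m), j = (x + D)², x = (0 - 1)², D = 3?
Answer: 3523951/399003 - 4*√2 ≈ 3.1750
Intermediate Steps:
x = 1 (x = (-1)² = 1)
j = 16 (j = (1 + 3)² = 4² = 16)
n(m) = √2*√m (n(m) = √(2*m) = √2*√m)
(2111/1177 + 2386/339) - n(j) = (2111/1177 + 2386/339) - √2*√16 = (2111*(1/1177) + 2386*(1/339)) - √2*4 = (2111/1177 + 2386/339) - 4*√2 = 3523951/399003 - 4*√2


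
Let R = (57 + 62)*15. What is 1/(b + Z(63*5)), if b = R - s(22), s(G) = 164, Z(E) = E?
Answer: 1/1936 ≈ 0.00051653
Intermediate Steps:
R = 1785 (R = 119*15 = 1785)
b = 1621 (b = 1785 - 1*164 = 1785 - 164 = 1621)
1/(b + Z(63*5)) = 1/(1621 + 63*5) = 1/(1621 + 315) = 1/1936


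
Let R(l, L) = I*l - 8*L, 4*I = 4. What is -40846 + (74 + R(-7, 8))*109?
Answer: -40519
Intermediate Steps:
I = 1 (I = (¼)*4 = 1)
R(l, L) = l - 8*L (R(l, L) = 1*l - 8*L = l - 8*L)
-40846 + (74 + R(-7, 8))*109 = -40846 + (74 + (-7 - 8*8))*109 = -40846 + (74 + (-7 - 64))*109 = -40846 + (74 - 71)*109 = -40846 + 3*109 = -40846 + 327 = -40519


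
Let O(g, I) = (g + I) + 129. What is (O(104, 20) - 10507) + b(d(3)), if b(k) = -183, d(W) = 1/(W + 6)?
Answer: -10437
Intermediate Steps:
d(W) = 1/(6 + W)
O(g, I) = 129 + I + g (O(g, I) = (I + g) + 129 = 129 + I + g)
(O(104, 20) - 10507) + b(d(3)) = ((129 + 20 + 104) - 10507) - 183 = (253 - 10507) - 183 = -10254 - 183 = -10437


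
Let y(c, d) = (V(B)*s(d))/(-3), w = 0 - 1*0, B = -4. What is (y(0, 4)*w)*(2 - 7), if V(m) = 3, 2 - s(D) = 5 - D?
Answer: 0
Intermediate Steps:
s(D) = -3 + D (s(D) = 2 - (5 - D) = 2 + (-5 + D) = -3 + D)
w = 0 (w = 0 + 0 = 0)
y(c, d) = 3 - d (y(c, d) = (3*(-3 + d))/(-3) = (-9 + 3*d)*(-⅓) = 3 - d)
(y(0, 4)*w)*(2 - 7) = ((3 - 1*4)*0)*(2 - 7) = ((3 - 4)*0)*(-5) = -1*0*(-5) = 0*(-5) = 0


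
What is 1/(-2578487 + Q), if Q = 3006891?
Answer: 1/428404 ≈ 2.3342e-6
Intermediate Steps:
1/(-2578487 + Q) = 1/(-2578487 + 3006891) = 1/428404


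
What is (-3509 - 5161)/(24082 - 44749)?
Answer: 2890/6889 ≈ 0.41951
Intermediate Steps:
(-3509 - 5161)/(24082 - 44749) = -8670/(-20667) = -8670*(-1/20667) = 2890/6889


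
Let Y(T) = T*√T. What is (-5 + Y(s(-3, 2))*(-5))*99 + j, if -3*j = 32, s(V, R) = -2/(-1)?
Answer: -1517/3 - 990*√2 ≈ -1905.7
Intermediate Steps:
s(V, R) = 2 (s(V, R) = -2*(-1) = 2)
Y(T) = T^(3/2)
j = -32/3 (j = -⅓*32 = -32/3 ≈ -10.667)
(-5 + Y(s(-3, 2))*(-5))*99 + j = (-5 + 2^(3/2)*(-5))*99 - 32/3 = (-5 + (2*√2)*(-5))*99 - 32/3 = (-5 - 10*√2)*99 - 32/3 = (-495 - 990*√2) - 32/3 = -1517/3 - 990*√2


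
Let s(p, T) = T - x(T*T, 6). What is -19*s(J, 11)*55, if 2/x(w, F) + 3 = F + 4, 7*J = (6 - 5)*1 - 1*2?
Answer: -78375/7 ≈ -11196.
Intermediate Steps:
J = -⅐ (J = ((6 - 5)*1 - 1*2)/7 = (1*1 - 2)/7 = (1 - 2)/7 = (⅐)*(-1) = -⅐ ≈ -0.14286)
x(w, F) = 2/(1 + F) (x(w, F) = 2/(-3 + (F + 4)) = 2/(-3 + (4 + F)) = 2/(1 + F))
s(p, T) = -2/7 + T (s(p, T) = T - 2/(1 + 6) = T - 2/7 = -2/7 + T)
-19*s(J, 11)*55 = -19*(-2/7 + 11)*55 = -19*75/7*55 = -1425/7*55 = -78375/7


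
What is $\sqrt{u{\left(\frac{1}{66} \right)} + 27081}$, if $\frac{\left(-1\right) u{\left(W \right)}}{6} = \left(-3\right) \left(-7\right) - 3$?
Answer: $27 \sqrt{37} \approx 164.23$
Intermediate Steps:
$u{\left(W \right)} = -108$ ($u{\left(W \right)} = - 6 \left(\left(-3\right) \left(-7\right) - 3\right) = - 6 \left(21 - 3\right) = \left(-6\right) 18 = -108$)
$\sqrt{u{\left(\frac{1}{66} \right)} + 27081} = \sqrt{-108 + 27081} = \sqrt{26973} = 27 \sqrt{37}$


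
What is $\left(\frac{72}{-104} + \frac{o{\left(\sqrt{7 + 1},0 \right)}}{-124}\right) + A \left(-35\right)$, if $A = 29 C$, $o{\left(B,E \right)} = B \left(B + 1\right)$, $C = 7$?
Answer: $- \frac{2863620}{403} - \frac{\sqrt{2}}{62} \approx -7105.8$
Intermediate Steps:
$o{\left(B,E \right)} = B \left(1 + B\right)$
$A = 203$ ($A = 29 \cdot 7 = 203$)
$\left(\frac{72}{-104} + \frac{o{\left(\sqrt{7 + 1},0 \right)}}{-124}\right) + A \left(-35\right) = \left(\frac{72}{-104} + \frac{\sqrt{7 + 1} \left(1 + \sqrt{7 + 1}\right)}{-124}\right) + 203 \left(-35\right) = \left(72 \left(- \frac{1}{104}\right) + \sqrt{8} \left(1 + \sqrt{8}\right) \left(- \frac{1}{124}\right)\right) - 7105 = \left(- \frac{9}{13} + 2 \sqrt{2} \left(1 + 2 \sqrt{2}\right) \left(- \frac{1}{124}\right)\right) - 7105 = \left(- \frac{9}{13} - \frac{\sqrt{2} \left(1 + 2 \sqrt{2}\right)}{62}\right) - 7105 = - \frac{92374}{13} - \frac{\sqrt{2} \left(1 + 2 \sqrt{2}\right)}{62}$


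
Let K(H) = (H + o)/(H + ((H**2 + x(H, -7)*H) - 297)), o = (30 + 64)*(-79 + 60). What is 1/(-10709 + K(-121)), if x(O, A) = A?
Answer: -15070/161386537 ≈ -9.3378e-5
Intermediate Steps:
o = -1786 (o = 94*(-19) = -1786)
K(H) = (-1786 + H)/(-297 + H**2 - 6*H) (K(H) = (H - 1786)/(H + ((H**2 - 7*H) - 297)) = (-1786 + H)/(H + (-297 + H**2 - 7*H)) = (-1786 + H)/(-297 + H**2 - 6*H))
1/(-10709 + K(-121)) = 1/(-10709 + (-1786 - 121)/(-297 + (-121)**2 - 6*(-121))) = 1/(-10709 - 1907/(-297 + 14641 + 726)) = 1/(-10709 - 1907/15070) = 1/(-161386537/15070) = -15070/161386537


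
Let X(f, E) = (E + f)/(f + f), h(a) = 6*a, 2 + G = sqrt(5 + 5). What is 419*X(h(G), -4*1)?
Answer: 2933/18 - 419*sqrt(10)/18 ≈ 89.334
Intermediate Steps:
G = -2 + sqrt(10) (G = -2 + sqrt(5 + 5) = -2 + sqrt(10) ≈ 1.1623)
X(f, E) = (E + f)/(2*f) (X(f, E) = (E + f)/((2*f)) = (E + f)*(1/(2*f)) = (E + f)/(2*f))
419*X(h(G), -4*1) = 419*((-4*1 + 6*(-2 + sqrt(10)))/(2*((6*(-2 + sqrt(10)))))) = 419*((-4 + (-12 + 6*sqrt(10)))/(2*(-12 + 6*sqrt(10)))) = 419*((-16 + 6*sqrt(10))/(2*(-12 + 6*sqrt(10)))) = 419*(-16 + 6*sqrt(10))/(2*(-12 + 6*sqrt(10)))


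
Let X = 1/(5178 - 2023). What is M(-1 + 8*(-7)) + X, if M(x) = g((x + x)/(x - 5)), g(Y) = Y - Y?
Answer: 1/3155 ≈ 0.00031696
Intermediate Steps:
g(Y) = 0
M(x) = 0
X = 1/3155 ≈ 0.00031696
M(-1 + 8*(-7)) + X = 0 + 1/3155 = 1/3155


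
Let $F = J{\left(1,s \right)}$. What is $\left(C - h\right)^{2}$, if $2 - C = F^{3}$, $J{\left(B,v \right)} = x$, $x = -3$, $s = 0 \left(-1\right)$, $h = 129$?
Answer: $10000$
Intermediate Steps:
$s = 0$
$J{\left(B,v \right)} = -3$
$F = -3$
$C = 29$ ($C = 2 - \left(-3\right)^{3} = 2 - -27 = 2 + 27 = 29$)
$\left(C - h\right)^{2} = \left(29 - 129\right)^{2} = \left(-100\right)^{2} = 10000$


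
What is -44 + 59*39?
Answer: 2257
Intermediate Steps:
-44 + 59*39 = -44 + 2301 = 2257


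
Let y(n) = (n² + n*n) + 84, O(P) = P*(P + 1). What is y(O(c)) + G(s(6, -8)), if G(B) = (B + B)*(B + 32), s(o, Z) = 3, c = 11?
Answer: 35142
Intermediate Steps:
O(P) = P*(1 + P)
G(B) = 2*B*(32 + B) (G(B) = (2*B)*(32 + B) = 2*B*(32 + B))
y(n) = 84 + 2*n² (y(n) = (n² + n²) + 84 = 2*n² + 84 = 84 + 2*n²)
y(O(c)) + G(s(6, -8)) = (84 + 2*(11*(1 + 11))²) + 2*3*(32 + 3) = (84 + 2*(11*12)²) + 2*3*35 = (84 + 2*132²) + 210 = (84 + 2*17424) + 210 = (84 + 34848) + 210 = 34932 + 210 = 35142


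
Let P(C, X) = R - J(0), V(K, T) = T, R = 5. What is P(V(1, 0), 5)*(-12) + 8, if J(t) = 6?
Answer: 20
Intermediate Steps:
P(C, X) = -1 (P(C, X) = 5 - 1*6 = 5 - 6 = -1)
P(V(1, 0), 5)*(-12) + 8 = -1*(-12) + 8 = 12 + 8 = 20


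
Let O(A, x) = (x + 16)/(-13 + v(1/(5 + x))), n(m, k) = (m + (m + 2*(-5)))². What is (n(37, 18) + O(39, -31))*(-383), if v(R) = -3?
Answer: -25106033/16 ≈ -1.5691e+6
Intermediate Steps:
n(m, k) = (-10 + 2*m)² (n(m, k) = (m + (m - 10))² = (m + (-10 + m))² = (-10 + 2*m)²)
O(A, x) = -1 - x/16 (O(A, x) = (x + 16)/(-13 - 3) = (16 + x)/(-16) = (16 + x)*(-1/16) = -1 - x/16)
(n(37, 18) + O(39, -31))*(-383) = (4*(-5 + 37)² + (-1 - 1/16*(-31)))*(-383) = (4*32² + (-1 + 31/16))*(-383) = (4*1024 + 15/16)*(-383) = (4096 + 15/16)*(-383) = (65551/16)*(-383) = -25106033/16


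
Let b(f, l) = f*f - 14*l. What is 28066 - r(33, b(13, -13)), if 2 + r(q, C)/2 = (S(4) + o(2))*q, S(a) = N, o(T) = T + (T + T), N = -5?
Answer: 28004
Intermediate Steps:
o(T) = 3*T (o(T) = T + 2*T = 3*T)
b(f, l) = f**2 - 14*l
S(a) = -5
r(q, C) = -4 + 2*q (r(q, C) = -4 + 2*((-5 + 3*2)*q) = -4 + 2*((-5 + 6)*q) = -4 + 2*(1*q) = -4 + 2*q)
28066 - r(33, b(13, -13)) = 28066 - (-4 + 2*33) = 28066 - (-4 + 66) = 28066 - 1*62 = 28066 - 62 = 28004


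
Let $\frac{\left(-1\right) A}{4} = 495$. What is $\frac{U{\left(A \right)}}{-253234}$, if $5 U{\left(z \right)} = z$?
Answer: $\frac{198}{126617} \approx 0.0015638$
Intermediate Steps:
$A = -1980$ ($A = \left(-4\right) 495 = -1980$)
$U{\left(z \right)} = \frac{z}{5}$
$\frac{U{\left(A \right)}}{-253234} = \frac{\frac{1}{5} \left(-1980\right)}{-253234} = \left(-396\right) \left(- \frac{1}{253234}\right) = \frac{198}{126617}$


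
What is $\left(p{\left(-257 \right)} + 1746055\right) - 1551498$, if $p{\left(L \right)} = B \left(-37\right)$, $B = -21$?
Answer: $195334$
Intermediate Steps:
$p{\left(L \right)} = 777$ ($p{\left(L \right)} = \left(-21\right) \left(-37\right) = 777$)
$\left(p{\left(-257 \right)} + 1746055\right) - 1551498 = \left(777 + 1746055\right) - 1551498 = 1746832 - 1551498 = 195334$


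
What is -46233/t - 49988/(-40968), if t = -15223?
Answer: 663760217/155913966 ≈ 4.2572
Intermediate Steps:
-46233/t - 49988/(-40968) = -46233/(-15223) - 49988/(-40968) = -46233*(-1/15223) - 49988*(-1/40968) = 46233/15223 + 12497/10242 = 663760217/155913966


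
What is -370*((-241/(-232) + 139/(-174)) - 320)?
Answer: 41172305/348 ≈ 1.1831e+5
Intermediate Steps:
-370*((-241/(-232) + 139/(-174)) - 320) = -370*((-241*(-1/232) + 139*(-1/174)) - 320) = -370*((241/232 - 139/174) - 320) = -370*(167/696 - 320) = -370*(-222553/696) = 41172305/348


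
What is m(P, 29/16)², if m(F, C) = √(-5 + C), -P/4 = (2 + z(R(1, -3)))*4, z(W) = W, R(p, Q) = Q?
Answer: -51/16 ≈ -3.1875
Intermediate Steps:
P = 16 (P = -4*(2 - 3)*4 = -(-4)*4 = -4*(-4) = 16)
m(P, 29/16)² = (√(-5 + 29/16))² = (√(-51/16))² = (I*√51/4)² = -51/16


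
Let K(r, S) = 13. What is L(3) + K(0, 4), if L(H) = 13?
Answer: 26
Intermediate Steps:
L(3) + K(0, 4) = 13 + 13 = 26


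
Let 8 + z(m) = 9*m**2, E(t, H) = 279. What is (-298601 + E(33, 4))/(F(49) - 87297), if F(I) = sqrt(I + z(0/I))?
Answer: 13021307817/3810383084 + 149161*sqrt(41)/3810383084 ≈ 3.4176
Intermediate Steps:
z(m) = -8 + 9*m**2
F(I) = sqrt(-8 + I) (F(I) = sqrt(I + (-8 + 9*(0/I)**2)) = sqrt(I + (-8 + 9*0**2)) = sqrt(I + (-8 + 9*0)) = sqrt(I + (-8 + 0)) = sqrt(I - 8) = sqrt(-8 + I))
(-298601 + E(33, 4))/(F(49) - 87297) = (-298601 + 279)/(sqrt(-8 + 49) - 87297) = -298322/(sqrt(41) - 87297) = -298322/(-87297 + sqrt(41))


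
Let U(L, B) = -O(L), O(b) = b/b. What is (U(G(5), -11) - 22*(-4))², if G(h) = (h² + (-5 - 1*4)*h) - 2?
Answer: 7569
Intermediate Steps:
O(b) = 1
G(h) = -2 + h² - 9*h (G(h) = (h² + (-5 - 4)*h) - 2 = (h² - 9*h) - 2 = -2 + h² - 9*h)
U(L, B) = -1 (U(L, B) = -1*1 = -1)
(U(G(5), -11) - 22*(-4))² = (-1 - 22*(-4))² = (-1 + 88)² = 87² = 7569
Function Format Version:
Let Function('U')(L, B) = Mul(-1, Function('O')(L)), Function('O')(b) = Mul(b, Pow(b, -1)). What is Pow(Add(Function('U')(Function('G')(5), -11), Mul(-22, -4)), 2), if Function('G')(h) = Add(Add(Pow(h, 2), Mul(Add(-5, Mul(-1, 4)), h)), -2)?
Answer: 7569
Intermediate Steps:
Function('O')(b) = 1
Function('G')(h) = Add(-2, Pow(h, 2), Mul(-9, h)) (Function('G')(h) = Add(Add(Pow(h, 2), Mul(Add(-5, -4), h)), -2) = Add(Add(Pow(h, 2), Mul(-9, h)), -2) = Add(-2, Pow(h, 2), Mul(-9, h)))
Function('U')(L, B) = -1 (Function('U')(L, B) = Mul(-1, 1) = -1)
Pow(Add(Function('U')(Function('G')(5), -11), Mul(-22, -4)), 2) = Pow(Add(-1, Mul(-22, -4)), 2) = Pow(Add(-1, 88), 2) = Pow(87, 2) = 7569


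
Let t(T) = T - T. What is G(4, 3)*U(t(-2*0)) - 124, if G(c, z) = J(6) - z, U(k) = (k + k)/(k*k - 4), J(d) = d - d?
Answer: -124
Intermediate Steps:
t(T) = 0
J(d) = 0
U(k) = 2*k/(-4 + k²) (U(k) = (2*k)/(k² - 4) = (2*k)/(-4 + k²) = 2*k/(-4 + k²))
G(c, z) = -z (G(c, z) = 0 - z = -z)
G(4, 3)*U(t(-2*0)) - 124 = (-1*3)*(2*0/(-4 + 0²)) - 124 = -6*0/(-4 + 0) - 124 = -6*0/(-4) - 124 = -6*0*(-1)/4 - 124 = -3*0 - 124 = 0 - 124 = -124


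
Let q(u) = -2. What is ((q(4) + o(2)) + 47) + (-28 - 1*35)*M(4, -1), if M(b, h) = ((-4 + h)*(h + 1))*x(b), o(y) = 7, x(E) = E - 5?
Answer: 52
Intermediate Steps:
x(E) = -5 + E
M(b, h) = (1 + h)*(-5 + b)*(-4 + h) (M(b, h) = ((-4 + h)*(h + 1))*(-5 + b) = ((-4 + h)*(1 + h))*(-5 + b) = ((1 + h)*(-4 + h))*(-5 + b) = (1 + h)*(-5 + b)*(-4 + h))
((q(4) + o(2)) + 47) + (-28 - 1*35)*M(4, -1) = ((-2 + 7) + 47) + (-28 - 1*35)*(-(-5 + 4)*(4 - 1*(-1)² + 3*(-1))) = (5 + 47) + (-28 - 35)*(-1*(-1)*(4 - 1*1 - 3)) = 52 - (-63)*(-1)*(4 - 1 - 3) = 52 - (-63)*(-1)*0 = 52 - 63*0 = 52 + 0 = 52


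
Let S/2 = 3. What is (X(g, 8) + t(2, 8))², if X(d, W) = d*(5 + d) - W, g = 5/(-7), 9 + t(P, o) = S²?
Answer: 609961/2401 ≈ 254.04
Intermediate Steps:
S = 6 (S = 2*3 = 6)
t(P, o) = 27 (t(P, o) = -9 + 6² = -9 + 36 = 27)
g = -5/7 (g = 5*(-⅐) = -5/7 ≈ -0.71429)
X(d, W) = -W + d*(5 + d)
(X(g, 8) + t(2, 8))² = (((-5/7)² - 1*8 + 5*(-5/7)) + 27)² = ((25/49 - 8 - 25/7) + 27)² = (-542/49 + 27)² = (781/49)² = 609961/2401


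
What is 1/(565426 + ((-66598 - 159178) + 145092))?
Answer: 1/484742 ≈ 2.0630e-6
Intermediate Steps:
1/(565426 + ((-66598 - 159178) + 145092)) = 1/(565426 + (-225776 + 145092)) = 1/(565426 - 80684) = 1/484742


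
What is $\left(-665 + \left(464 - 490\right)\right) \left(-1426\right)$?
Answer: $985366$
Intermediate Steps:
$\left(-665 + \left(464 - 490\right)\right) \left(-1426\right) = \left(-665 - 26\right) \left(-1426\right) = \left(-691\right) \left(-1426\right) = 985366$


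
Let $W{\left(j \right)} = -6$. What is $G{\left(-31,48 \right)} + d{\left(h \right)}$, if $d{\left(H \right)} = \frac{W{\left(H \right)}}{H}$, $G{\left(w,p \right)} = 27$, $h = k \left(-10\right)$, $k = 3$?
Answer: $\frac{136}{5} \approx 27.2$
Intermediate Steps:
$h = -30$ ($h = 3 \left(-10\right) = -30$)
$d{\left(H \right)} = - \frac{6}{H}$
$G{\left(-31,48 \right)} + d{\left(h \right)} = 27 - \frac{6}{-30} = 27 - - \frac{1}{5} = 27 + \frac{1}{5} = \frac{136}{5}$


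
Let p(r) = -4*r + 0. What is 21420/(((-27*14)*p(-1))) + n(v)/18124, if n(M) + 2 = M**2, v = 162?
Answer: -172886/13593 ≈ -12.719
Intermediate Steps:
p(r) = -4*r
n(M) = -2 + M**2
21420/(((-27*14)*p(-1))) + n(v)/18124 = 21420/(((-27*14)*(-4*(-1)))) + (-2 + 162**2)/18124 = 21420/((-378*4)) + (-2 + 26244)*(1/18124) = 21420/(-1512) + 26242*(1/18124) = 21420*(-1/1512) + 13121/9062 = -85/6 + 13121/9062 = -172886/13593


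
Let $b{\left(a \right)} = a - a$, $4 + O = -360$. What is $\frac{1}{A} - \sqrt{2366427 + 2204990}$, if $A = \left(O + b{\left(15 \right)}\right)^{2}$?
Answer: $\frac{1}{132496} - \sqrt{4571417} \approx -2138.1$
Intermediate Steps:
$O = -364$ ($O = -4 - 360 = -364$)
$b{\left(a \right)} = 0$
$A = 132496$ ($A = \left(-364 + 0\right)^{2} = \left(-364\right)^{2} = 132496$)
$\frac{1}{A} - \sqrt{2366427 + 2204990} = \frac{1}{132496} - \sqrt{2366427 + 2204990} = \frac{1}{132496} - \sqrt{4571417}$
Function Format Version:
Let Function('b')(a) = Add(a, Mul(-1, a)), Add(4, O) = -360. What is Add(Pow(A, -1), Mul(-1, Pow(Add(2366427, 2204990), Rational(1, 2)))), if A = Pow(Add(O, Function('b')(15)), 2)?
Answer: Add(Rational(1, 132496), Mul(-1, Pow(4571417, Rational(1, 2)))) ≈ -2138.1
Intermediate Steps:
O = -364 (O = Add(-4, -360) = -364)
Function('b')(a) = 0
A = 132496 (A = Pow(Add(-364, 0), 2) = Pow(-364, 2) = 132496)
Add(Pow(A, -1), Mul(-1, Pow(Add(2366427, 2204990), Rational(1, 2)))) = Add(Pow(132496, -1), Mul(-1, Pow(Add(2366427, 2204990), Rational(1, 2)))) = Add(Rational(1, 132496), Mul(-1, Pow(4571417, Rational(1, 2))))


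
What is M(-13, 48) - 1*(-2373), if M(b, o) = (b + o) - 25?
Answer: 2383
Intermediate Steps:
M(b, o) = -25 + b + o
M(-13, 48) - 1*(-2373) = (-25 - 13 + 48) - 1*(-2373) = 10 + 2373 = 2383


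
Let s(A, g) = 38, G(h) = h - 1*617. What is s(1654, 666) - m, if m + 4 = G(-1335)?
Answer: 1994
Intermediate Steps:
G(h) = -617 + h (G(h) = h - 617 = -617 + h)
m = -1956 (m = -4 + (-617 - 1335) = -4 - 1952 = -1956)
s(1654, 666) - m = 38 - 1*(-1956) = 38 + 1956 = 1994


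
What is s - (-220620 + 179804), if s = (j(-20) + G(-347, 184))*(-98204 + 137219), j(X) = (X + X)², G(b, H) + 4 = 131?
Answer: 67419721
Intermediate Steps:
G(b, H) = 127 (G(b, H) = -4 + 131 = 127)
j(X) = 4*X² (j(X) = (2*X)² = 4*X²)
s = 67378905 (s = (4*(-20)² + 127)*(-98204 + 137219) = (4*400 + 127)*39015 = (1600 + 127)*39015 = 1727*39015 = 67378905)
s - (-220620 + 179804) = 67378905 - (-220620 + 179804) = 67378905 - 1*(-40816) = 67378905 + 40816 = 67419721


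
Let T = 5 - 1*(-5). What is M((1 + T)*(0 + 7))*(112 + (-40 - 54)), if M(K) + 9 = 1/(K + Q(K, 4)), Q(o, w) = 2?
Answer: -12780/79 ≈ -161.77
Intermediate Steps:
T = 10 (T = 5 + 5 = 10)
M(K) = -9 + 1/(2 + K) (M(K) = -9 + 1/(K + 2) = -9 + 1/(2 + K))
M((1 + T)*(0 + 7))*(112 + (-40 - 54)) = ((-17 - 9*(1 + 10)*(0 + 7))/(2 + (1 + 10)*(0 + 7)))*(112 + (-40 - 54)) = ((-17 - 99*7)/(2 + 11*7))*(112 - 94) = ((-17 - 9*77)/(2 + 77))*18 = ((-17 - 693)/79)*18 = ((1/79)*(-710))*18 = -710/79*18 = -12780/79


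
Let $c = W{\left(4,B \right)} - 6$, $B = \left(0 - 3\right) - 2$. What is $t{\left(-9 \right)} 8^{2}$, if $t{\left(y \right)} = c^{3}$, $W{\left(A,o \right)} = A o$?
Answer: $-1124864$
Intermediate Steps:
$B = -5$ ($B = -3 - 2 = -5$)
$c = -26$ ($c = 4 \left(-5\right) - 6 = -20 - 6 = -26$)
$t{\left(y \right)} = -17576$ ($t{\left(y \right)} = \left(-26\right)^{3} = -17576$)
$t{\left(-9 \right)} 8^{2} = - 17576 \cdot 8^{2} = \left(-17576\right) 64 = -1124864$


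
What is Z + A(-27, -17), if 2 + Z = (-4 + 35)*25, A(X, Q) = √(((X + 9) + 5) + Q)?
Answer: 773 + I*√30 ≈ 773.0 + 5.4772*I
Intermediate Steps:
A(X, Q) = √(14 + Q + X) (A(X, Q) = √(((9 + X) + 5) + Q) = √((14 + X) + Q) = √(14 + Q + X))
Z = 773 (Z = -2 + (-4 + 35)*25 = -2 + 31*25 = -2 + 775 = 773)
Z + A(-27, -17) = 773 + √(14 - 17 - 27) = 773 + √(-30) = 773 + I*√30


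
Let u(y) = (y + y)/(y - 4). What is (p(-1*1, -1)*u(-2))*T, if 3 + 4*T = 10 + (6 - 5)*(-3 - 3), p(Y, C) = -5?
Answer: -⅚ ≈ -0.83333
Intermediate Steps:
u(y) = 2*y/(-4 + y) (u(y) = (2*y)/(-4 + y) = 2*y/(-4 + y))
T = ¼ (T = -¾ + (10 + (6 - 5)*(-3 - 3))/4 = -¾ + (10 + 1*(-6))/4 = -¾ + (10 - 6)/4 = -¾ + (¼)*4 = -¾ + 1 = ¼ ≈ 0.25000)
(p(-1*1, -1)*u(-2))*T = -10*(-2)/(-4 - 2)*(¼) = -10*(-2)/(-6)*(¼) = -10*(-2)*(-1)/6*(¼) = -5*⅔*(¼) = -10/3*¼ = -⅚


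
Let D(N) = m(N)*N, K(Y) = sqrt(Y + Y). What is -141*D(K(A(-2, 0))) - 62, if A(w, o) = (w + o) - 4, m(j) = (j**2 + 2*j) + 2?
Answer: 3322 + 2820*I*sqrt(3) ≈ 3322.0 + 4884.4*I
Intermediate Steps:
m(j) = 2 + j**2 + 2*j
A(w, o) = -4 + o + w (A(w, o) = (o + w) - 4 = -4 + o + w)
K(Y) = sqrt(2)*sqrt(Y) (K(Y) = sqrt(2*Y) = sqrt(2)*sqrt(Y))
D(N) = N*(2 + N**2 + 2*N) (D(N) = (2 + N**2 + 2*N)*N = N*(2 + N**2 + 2*N))
-141*D(K(A(-2, 0))) - 62 = -141*sqrt(2)*sqrt(-4 + 0 - 2)*(2 + (sqrt(2)*sqrt(-4 + 0 - 2))**2 + 2*(sqrt(2)*sqrt(-4 + 0 - 2))) - 62 = -141*sqrt(2)*sqrt(-6)*(2 + (sqrt(2)*sqrt(-6))**2 + 2*(sqrt(2)*sqrt(-6))) - 62 = -141*sqrt(2)*(I*sqrt(6))*(2 + (sqrt(2)*(I*sqrt(6)))**2 + 2*(sqrt(2)*(I*sqrt(6)))) - 62 = -141*2*I*sqrt(3)*(2 + (2*I*sqrt(3))**2 + 2*(2*I*sqrt(3))) - 62 = -141*2*I*sqrt(3)*(2 - 12 + 4*I*sqrt(3)) - 62 = -141*2*I*sqrt(3)*(-10 + 4*I*sqrt(3)) - 62 = -282*I*sqrt(3)*(-10 + 4*I*sqrt(3)) - 62 = -62 - 282*I*sqrt(3)*(-10 + 4*I*sqrt(3))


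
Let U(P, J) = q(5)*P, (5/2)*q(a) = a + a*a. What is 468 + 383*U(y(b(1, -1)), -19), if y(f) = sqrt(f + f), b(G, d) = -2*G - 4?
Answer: 468 + 9192*I*sqrt(3) ≈ 468.0 + 15921.0*I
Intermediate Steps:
q(a) = 2*a/5 + 2*a**2/5 (q(a) = 2*(a + a*a)/5 = 2*(a + a**2)/5 = 2*a/5 + 2*a**2/5)
b(G, d) = -4 - 2*G
y(f) = sqrt(2)*sqrt(f) (y(f) = sqrt(2*f) = sqrt(2)*sqrt(f))
U(P, J) = 12*P (U(P, J) = ((2/5)*5*(1 + 5))*P = ((2/5)*5*6)*P = 12*P)
468 + 383*U(y(b(1, -1)), -19) = 468 + 383*(12*(sqrt(2)*sqrt(-4 - 2*1))) = 468 + 383*(12*(sqrt(2)*sqrt(-4 - 2))) = 468 + 383*(12*(sqrt(2)*sqrt(-6))) = 468 + 383*(12*(sqrt(2)*(I*sqrt(6)))) = 468 + 383*(12*(2*I*sqrt(3))) = 468 + 383*(24*I*sqrt(3)) = 468 + 9192*I*sqrt(3)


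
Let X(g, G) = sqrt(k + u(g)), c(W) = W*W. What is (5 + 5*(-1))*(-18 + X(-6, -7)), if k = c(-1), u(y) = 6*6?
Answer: 0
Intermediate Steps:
u(y) = 36
c(W) = W**2
k = 1 (k = (-1)**2 = 1)
X(g, G) = sqrt(37) (X(g, G) = sqrt(1 + 36) = sqrt(37))
(5 + 5*(-1))*(-18 + X(-6, -7)) = (5 + 5*(-1))*(-18 + sqrt(37)) = (5 - 5)*(-18 + sqrt(37)) = 0*(-18 + sqrt(37)) = 0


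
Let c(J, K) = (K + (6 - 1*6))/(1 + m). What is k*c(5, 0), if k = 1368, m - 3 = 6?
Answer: 0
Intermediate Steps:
m = 9 (m = 3 + 6 = 9)
c(J, K) = K/10 (c(J, K) = (K + (6 - 1*6))/(1 + 9) = (K + (6 - 6))/10 = (K + 0)*(⅒) = K*(⅒) = K/10)
k*c(5, 0) = 1368*((⅒)*0) = 1368*0 = 0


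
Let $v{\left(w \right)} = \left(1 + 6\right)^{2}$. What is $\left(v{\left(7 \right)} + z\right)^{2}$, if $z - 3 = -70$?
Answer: $324$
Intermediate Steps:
$v{\left(w \right)} = 49$ ($v{\left(w \right)} = 7^{2} = 49$)
$z = -67$ ($z = 3 - 70 = -67$)
$\left(v{\left(7 \right)} + z\right)^{2} = \left(49 - 67\right)^{2} = \left(-18\right)^{2} = 324$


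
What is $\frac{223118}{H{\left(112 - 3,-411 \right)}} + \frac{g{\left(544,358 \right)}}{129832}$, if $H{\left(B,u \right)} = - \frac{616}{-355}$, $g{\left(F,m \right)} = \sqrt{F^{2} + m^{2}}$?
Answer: $\frac{5657635}{44} + \frac{5 \sqrt{4241}}{64916} \approx 1.2858 \cdot 10^{5}$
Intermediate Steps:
$H{\left(B,u \right)} = \frac{616}{355}$ ($H{\left(B,u \right)} = \left(-616\right) \left(- \frac{1}{355}\right) = \frac{616}{355}$)
$\frac{223118}{H{\left(112 - 3,-411 \right)}} + \frac{g{\left(544,358 \right)}}{129832} = \frac{223118}{\frac{616}{355}} + \frac{\sqrt{544^{2} + 358^{2}}}{129832} = 223118 \cdot \frac{355}{616} + \sqrt{295936 + 128164} \cdot \frac{1}{129832} = \frac{5657635}{44} + \sqrt{424100} \cdot \frac{1}{129832} = \frac{5657635}{44} + 10 \sqrt{4241} \cdot \frac{1}{129832} = \frac{5657635}{44} + \frac{5 \sqrt{4241}}{64916}$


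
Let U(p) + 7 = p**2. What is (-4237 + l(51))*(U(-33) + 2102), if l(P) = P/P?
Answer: -13487424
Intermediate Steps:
l(P) = 1
U(p) = -7 + p**2
(-4237 + l(51))*(U(-33) + 2102) = (-4237 + 1)*((-7 + (-33)**2) + 2102) = -4236*((-7 + 1089) + 2102) = -4236*(1082 + 2102) = -4236*3184 = -13487424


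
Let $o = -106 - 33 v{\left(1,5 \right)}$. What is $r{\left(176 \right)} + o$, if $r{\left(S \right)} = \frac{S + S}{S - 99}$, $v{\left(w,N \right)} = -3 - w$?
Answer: $\frac{214}{7} \approx 30.571$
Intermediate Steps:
$r{\left(S \right)} = \frac{2 S}{-99 + S}$
$o = 26$ ($o = -106 - 33 \left(-3 - 1\right) = -106 - -132 = -106 + 132 = 26$)
$r{\left(176 \right)} + o = 2 \cdot 176 \frac{1}{-99 + 176} + 26 = 2 \cdot 176 \cdot \frac{1}{77} + 26 = \frac{32}{7} + 26 = \frac{214}{7}$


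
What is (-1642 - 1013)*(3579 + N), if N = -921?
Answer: -7056990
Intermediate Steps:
(-1642 - 1013)*(3579 + N) = (-1642 - 1013)*(3579 - 921) = -2655*2658 = -7056990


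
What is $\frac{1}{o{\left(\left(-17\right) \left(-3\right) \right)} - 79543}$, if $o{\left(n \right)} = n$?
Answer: $- \frac{1}{79492} \approx -1.258 \cdot 10^{-5}$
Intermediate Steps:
$\frac{1}{o{\left(\left(-17\right) \left(-3\right) \right)} - 79543} = \frac{1}{\left(-17\right) \left(-3\right) - 79543} = \frac{1}{51 - 79543} = \frac{1}{-79492} = - \frac{1}{79492}$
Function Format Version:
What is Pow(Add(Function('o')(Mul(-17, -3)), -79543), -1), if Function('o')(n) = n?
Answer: Rational(-1, 79492) ≈ -1.2580e-5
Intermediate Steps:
Pow(Add(Function('o')(Mul(-17, -3)), -79543), -1) = Pow(Add(Mul(-17, -3), -79543), -1) = Pow(Add(51, -79543), -1) = Pow(-79492, -1) = Rational(-1, 79492)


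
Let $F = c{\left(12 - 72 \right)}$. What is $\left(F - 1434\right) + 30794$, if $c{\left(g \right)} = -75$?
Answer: $29285$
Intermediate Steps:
$F = -75$
$\left(F - 1434\right) + 30794 = \left(-75 - 1434\right) + 30794 = -1509 + 30794 = 29285$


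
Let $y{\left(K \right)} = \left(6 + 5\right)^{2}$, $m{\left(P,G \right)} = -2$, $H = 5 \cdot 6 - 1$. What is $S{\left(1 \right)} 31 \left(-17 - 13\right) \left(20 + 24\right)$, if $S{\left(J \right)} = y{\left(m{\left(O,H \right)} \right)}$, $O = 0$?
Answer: $-4951320$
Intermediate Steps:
$H = 29$ ($H = 30 - 1 = 29$)
$y{\left(K \right)} = 121$ ($y{\left(K \right)} = 11^{2} = 121$)
$S{\left(J \right)} = 121$
$S{\left(1 \right)} 31 \left(-17 - 13\right) \left(20 + 24\right) = 121 \cdot 31 \left(-17 - 13\right) \left(20 + 24\right) = 3751 \left(\left(-30\right) 44\right) = 3751 \left(-1320\right) = -4951320$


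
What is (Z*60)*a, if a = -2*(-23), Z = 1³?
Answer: 2760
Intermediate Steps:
Z = 1
a = 46
(Z*60)*a = (1*60)*46 = 60*46 = 2760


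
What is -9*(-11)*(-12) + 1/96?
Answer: -114047/96 ≈ -1188.0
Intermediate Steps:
-9*(-11)*(-12) + 1/96 = 99*(-12) + 1/96 = -1188 + 1/96 = -114047/96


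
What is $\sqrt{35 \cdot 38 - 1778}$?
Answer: $8 i \sqrt{7} \approx 21.166 i$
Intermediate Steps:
$\sqrt{35 \cdot 38 - 1778} = \sqrt{1330 - 1778} = \sqrt{-448} = 8 i \sqrt{7}$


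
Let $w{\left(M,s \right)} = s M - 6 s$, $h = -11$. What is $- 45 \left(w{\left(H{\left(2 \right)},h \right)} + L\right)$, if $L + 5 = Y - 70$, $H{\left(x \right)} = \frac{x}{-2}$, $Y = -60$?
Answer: $2610$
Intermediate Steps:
$H{\left(x \right)} = - \frac{x}{2}$ ($H{\left(x \right)} = x \left(- \frac{1}{2}\right) = - \frac{x}{2}$)
$L = -135$ ($L = -5 - 130 = -135$)
$w{\left(M,s \right)} = - 6 s + M s$ ($w{\left(M,s \right)} = M s - 6 s = - 6 s + M s$)
$- 45 \left(w{\left(H{\left(2 \right)},h \right)} + L\right) = - 45 \left(- 11 \left(-6 - 1\right) - 135\right) = - 45 \left(\left(-11\right) \left(-7\right) - 135\right) = - 45 \left(77 - 135\right) = \left(-45\right) \left(-58\right) = 2610$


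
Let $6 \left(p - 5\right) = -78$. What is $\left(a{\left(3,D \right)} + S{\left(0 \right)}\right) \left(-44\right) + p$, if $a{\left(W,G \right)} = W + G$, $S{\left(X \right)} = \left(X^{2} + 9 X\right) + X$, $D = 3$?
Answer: $-272$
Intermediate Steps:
$S{\left(X \right)} = X^{2} + 10 X$
$a{\left(W,G \right)} = G + W$
$p = -8$ ($p = 5 + \frac{1}{6} \left(-78\right) = 5 - 13 = -8$)
$\left(a{\left(3,D \right)} + S{\left(0 \right)}\right) \left(-44\right) + p = \left(\left(3 + 3\right) + 0 \left(10 + 0\right)\right) \left(-44\right) - 8 = \left(6 + 0 \cdot 10\right) \left(-44\right) - 8 = \left(6 + 0\right) \left(-44\right) - 8 = 6 \left(-44\right) - 8 = -264 - 8 = -272$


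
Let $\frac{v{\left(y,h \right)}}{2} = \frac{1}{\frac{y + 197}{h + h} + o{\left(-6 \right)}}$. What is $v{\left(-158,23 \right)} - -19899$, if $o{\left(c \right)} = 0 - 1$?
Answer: $\frac{139201}{7} \approx 19886.0$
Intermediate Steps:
$o{\left(c \right)} = -1$
$v{\left(y,h \right)} = \frac{2}{-1 + \frac{197 + y}{2 h}}$ ($v{\left(y,h \right)} = \frac{2}{\frac{y + 197}{h + h} - 1} = \frac{2}{\frac{197 + y}{2 h} - 1} = \frac{2}{-1 + \frac{197 + y}{2 h}}$)
$v{\left(-158,23 \right)} - -19899 = 4 \cdot 23 \frac{1}{197 - 158 - 46} - -19899 = 4 \cdot 23 \frac{1}{197 - 158 - 46} + 19899 = 4 \cdot 23 \frac{1}{-7} + 19899 = 4 \cdot 23 \left(- \frac{1}{7}\right) + 19899 = - \frac{92}{7} + 19899 = \frac{139201}{7}$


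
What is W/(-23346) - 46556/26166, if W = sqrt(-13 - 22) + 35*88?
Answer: -97290638/50905953 - I*sqrt(35)/23346 ≈ -1.9112 - 0.00025341*I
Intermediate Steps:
W = 3080 + I*sqrt(35) (W = sqrt(-35) + 3080 = I*sqrt(35) + 3080 = 3080 + I*sqrt(35) ≈ 3080.0 + 5.9161*I)
W/(-23346) - 46556/26166 = (3080 + I*sqrt(35))/(-23346) - 46556/26166 = (3080 + I*sqrt(35))*(-1/23346) - 46556*1/26166 = (-1540/11673 - I*sqrt(35)/23346) - 23278/13083 = -97290638/50905953 - I*sqrt(35)/23346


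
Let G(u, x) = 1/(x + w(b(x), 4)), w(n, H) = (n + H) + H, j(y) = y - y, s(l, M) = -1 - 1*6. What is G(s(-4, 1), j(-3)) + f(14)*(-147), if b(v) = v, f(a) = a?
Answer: -16463/8 ≈ -2057.9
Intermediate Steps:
s(l, M) = -7 (s(l, M) = -1 - 6 = -7)
j(y) = 0
w(n, H) = n + 2*H (w(n, H) = (H + n) + H = n + 2*H)
G(u, x) = 1/(8 + 2*x) (G(u, x) = 1/(x + (x + 2*4)) = 1/(x + (x + 8)) = 1/(x + (8 + x)) = 1/(8 + 2*x))
G(s(-4, 1), j(-3)) + f(14)*(-147) = 1/(2*(4 + 0)) + 14*(-147) = (1/2)/4 - 2058 = (1/2)*(1/4) - 2058 = 1/8 - 2058 = -16463/8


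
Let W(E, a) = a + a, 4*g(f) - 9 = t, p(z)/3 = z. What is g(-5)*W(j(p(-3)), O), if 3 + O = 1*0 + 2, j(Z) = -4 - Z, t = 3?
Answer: -6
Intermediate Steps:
p(z) = 3*z
g(f) = 3 (g(f) = 9/4 + (1/4)*3 = 9/4 + 3/4 = 3)
O = -1 (O = -3 + (1*0 + 2) = -3 + (0 + 2) = -3 + 2 = -1)
W(E, a) = 2*a
g(-5)*W(j(p(-3)), O) = 3*(2*(-1)) = 3*(-2) = -6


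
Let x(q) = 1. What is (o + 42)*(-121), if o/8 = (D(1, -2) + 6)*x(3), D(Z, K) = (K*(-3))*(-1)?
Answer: -5082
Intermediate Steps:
D(Z, K) = 3*K (D(Z, K) = -3*K*(-1) = 3*K)
o = 0 (o = 8*((3*(-2) + 6)*1) = 8*((-6 + 6)*1) = 8*(0*1) = 8*0 = 0)
(o + 42)*(-121) = (0 + 42)*(-121) = 42*(-121) = -5082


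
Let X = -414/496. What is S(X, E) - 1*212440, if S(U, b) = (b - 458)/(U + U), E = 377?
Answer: -4885004/23 ≈ -2.1239e+5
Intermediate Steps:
X = -207/248 (X = -414*1/496 = -207/248 ≈ -0.83468)
S(U, b) = (-458 + b)/(2*U) (S(U, b) = (-458 + b)/((2*U)) = (-458 + b)*(1/(2*U)) = (-458 + b)/(2*U))
S(X, E) - 1*212440 = (-458 + 377)/(2*(-207/248)) - 1*212440 = (1/2)*(-248/207)*(-81) - 212440 = 1116/23 - 212440 = -4885004/23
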